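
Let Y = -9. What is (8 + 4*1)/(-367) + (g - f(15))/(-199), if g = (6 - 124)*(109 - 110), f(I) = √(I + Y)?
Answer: -45694/73033 + √6/199 ≈ -0.61335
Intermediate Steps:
f(I) = √(-9 + I) (f(I) = √(I - 9) = √(-9 + I))
g = 118 (g = -118*(-1) = 118)
(8 + 4*1)/(-367) + (g - f(15))/(-199) = (8 + 4*1)/(-367) + (118 - √(-9 + 15))/(-199) = (8 + 4)*(-1/367) + (118 - √6)*(-1/199) = 12*(-1/367) + (-118/199 + √6/199) = -12/367 + (-118/199 + √6/199) = -45694/73033 + √6/199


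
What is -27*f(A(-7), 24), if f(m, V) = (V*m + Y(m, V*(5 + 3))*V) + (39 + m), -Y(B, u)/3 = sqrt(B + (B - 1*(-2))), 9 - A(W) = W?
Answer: -11853 + 1944*sqrt(34) ≈ -517.63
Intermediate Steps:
A(W) = 9 - W
Y(B, u) = -3*sqrt(2 + 2*B) (Y(B, u) = -3*sqrt(B + (B - 1*(-2))) = -3*sqrt(B + (B + 2)) = -3*sqrt(B + (2 + B)) = -3*sqrt(2 + 2*B))
f(m, V) = 39 + m + V*m - 3*V*sqrt(2 + 2*m) (f(m, V) = (V*m + (-3*sqrt(2 + 2*m))*V) + (39 + m) = (V*m - 3*V*sqrt(2 + 2*m)) + (39 + m) = 39 + m + V*m - 3*V*sqrt(2 + 2*m))
-27*f(A(-7), 24) = -27*(39 + (9 - 1*(-7)) + 24*(9 - 1*(-7)) - 3*24*sqrt(2 + 2*(9 - 1*(-7)))) = -27*(39 + (9 + 7) + 24*(9 + 7) - 3*24*sqrt(2 + 2*(9 + 7))) = -27*(39 + 16 + 24*16 - 3*24*sqrt(2 + 2*16)) = -27*(39 + 16 + 384 - 3*24*sqrt(2 + 32)) = -27*(39 + 16 + 384 - 3*24*sqrt(34)) = -27*(39 + 16 + 384 - 72*sqrt(34)) = -27*(439 - 72*sqrt(34)) = -11853 + 1944*sqrt(34)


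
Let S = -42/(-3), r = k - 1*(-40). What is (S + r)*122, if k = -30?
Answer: 2928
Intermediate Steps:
r = 10 (r = -30 - 1*(-40) = -30 + 40 = 10)
S = 14 (S = -42*(-1/3) = 14)
(S + r)*122 = (14 + 10)*122 = 24*122 = 2928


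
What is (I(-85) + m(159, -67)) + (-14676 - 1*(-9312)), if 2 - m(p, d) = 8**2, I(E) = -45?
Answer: -5471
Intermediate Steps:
m(p, d) = -62 (m(p, d) = 2 - 1*8**2 = 2 - 1*64 = 2 - 64 = -62)
(I(-85) + m(159, -67)) + (-14676 - 1*(-9312)) = (-45 - 62) + (-14676 - 1*(-9312)) = -107 + (-14676 + 9312) = -107 - 5364 = -5471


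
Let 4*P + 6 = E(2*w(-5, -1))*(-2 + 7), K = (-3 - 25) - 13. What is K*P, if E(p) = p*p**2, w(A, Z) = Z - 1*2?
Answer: 22263/2 ≈ 11132.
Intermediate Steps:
w(A, Z) = -2 + Z (w(A, Z) = Z - 2 = -2 + Z)
K = -41 (K = -28 - 13 = -41)
E(p) = p**3
P = -543/2 (P = -3/2 + ((2*(-2 - 1))**3*(-2 + 7))/4 = -3/2 + ((2*(-3))**3*5)/4 = -3/2 + ((-6)**3*5)/4 = -3/2 + (-216*5)/4 = -3/2 + (1/4)*(-1080) = -3/2 - 270 = -543/2 ≈ -271.50)
K*P = -41*(-543/2) = 22263/2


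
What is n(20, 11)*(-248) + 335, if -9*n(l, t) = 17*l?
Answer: 87335/9 ≈ 9703.9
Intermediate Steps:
n(l, t) = -17*l/9
n(20, 11)*(-248) + 335 = -17/9*20*(-248) + 335 = -340/9*(-248) + 335 = 84320/9 + 335 = 87335/9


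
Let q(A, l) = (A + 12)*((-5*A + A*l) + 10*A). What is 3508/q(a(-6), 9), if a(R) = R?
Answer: -877/126 ≈ -6.9603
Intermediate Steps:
q(A, l) = (12 + A)*(5*A + A*l)
3508/q(a(-6), 9) = 3508/((-6*(60 + 5*(-6) + 12*9 - 6*9))) = 3508/((-6*(60 - 30 + 108 - 54))) = 3508/((-6*84)) = 3508/(-504) = 3508*(-1/504) = -877/126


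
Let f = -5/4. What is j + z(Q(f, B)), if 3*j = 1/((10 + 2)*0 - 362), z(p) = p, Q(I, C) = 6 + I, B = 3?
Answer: 10315/2172 ≈ 4.7491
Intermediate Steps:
f = -5/4 (f = -5*¼ = -5/4 ≈ -1.2500)
j = -1/1086 (j = 1/(3*((10 + 2)*0 - 362)) = 1/(3*(12*0 - 362)) = 1/(3*(0 - 362)) = (⅓)/(-362) = (⅓)*(-1/362) = -1/1086 ≈ -0.00092081)
j + z(Q(f, B)) = -1/1086 + (6 - 5/4) = -1/1086 + 19/4 = 10315/2172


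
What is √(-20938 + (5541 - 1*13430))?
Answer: 3*I*√3203 ≈ 169.79*I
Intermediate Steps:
√(-20938 + (5541 - 1*13430)) = √(-20938 + (5541 - 13430)) = √(-20938 - 7889) = √(-28827) = 3*I*√3203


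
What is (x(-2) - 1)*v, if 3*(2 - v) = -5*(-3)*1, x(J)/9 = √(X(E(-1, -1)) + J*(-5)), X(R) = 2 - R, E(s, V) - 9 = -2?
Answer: 3 - 27*√5 ≈ -57.374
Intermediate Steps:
E(s, V) = 7 (E(s, V) = 9 - 2 = 7)
x(J) = 9*√(-5 - 5*J) (x(J) = 9*√((2 - 1*7) + J*(-5)) = 9*√((2 - 7) - 5*J) = 9*√(-5 - 5*J))
v = -3 (v = 2 - (-5*(-3))/3 = 2 - 5 = -3)
(x(-2) - 1)*v = (9*√(-5 - 5*(-2)) - 1)*(-3) = (9*√(-5 + 10) - 1)*(-3) = (9*√5 - 1)*(-3) = (-1 + 9*√5)*(-3) = 3 - 27*√5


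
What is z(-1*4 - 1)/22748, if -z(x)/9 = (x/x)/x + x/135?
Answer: 8/85305 ≈ 9.3781e-5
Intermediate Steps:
z(x) = -9/x - x/15 (z(x) = -9*((x/x)/x + x/135) = -9*(1/x + x*(1/135)) = -9*(1/x + x/135) = -9/x - x/15)
z(-1*4 - 1)/22748 = (-9/(-1*4 - 1) - (-1*4 - 1)/15)/22748 = (-9/(-4 - 1) - (-4 - 1)/15)*(1/22748) = (-9/(-5) - 1/15*(-5))*(1/22748) = (-9*(-1/5) + 1/3)*(1/22748) = (9/5 + 1/3)*(1/22748) = (32/15)*(1/22748) = 8/85305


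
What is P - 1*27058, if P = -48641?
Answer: -75699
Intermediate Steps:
P - 1*27058 = -48641 - 1*27058 = -48641 - 27058 = -75699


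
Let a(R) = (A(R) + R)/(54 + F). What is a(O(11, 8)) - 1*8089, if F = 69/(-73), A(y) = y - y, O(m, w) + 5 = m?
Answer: -10442753/1291 ≈ -8088.9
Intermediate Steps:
O(m, w) = -5 + m
A(y) = 0
F = -69/73 (F = 69*(-1/73) = -69/73 ≈ -0.94521)
a(R) = 73*R/3873 (a(R) = (0 + R)/(54 - 69/73) = R/(3873/73) = R*(73/3873) = 73*R/3873)
a(O(11, 8)) - 1*8089 = 73*(-5 + 11)/3873 - 1*8089 = (73/3873)*6 - 8089 = 146/1291 - 8089 = -10442753/1291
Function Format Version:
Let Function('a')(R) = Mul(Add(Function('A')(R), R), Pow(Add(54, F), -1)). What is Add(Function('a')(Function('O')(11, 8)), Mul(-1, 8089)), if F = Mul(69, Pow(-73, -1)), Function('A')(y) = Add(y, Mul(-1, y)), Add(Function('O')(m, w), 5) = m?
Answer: Rational(-10442753, 1291) ≈ -8088.9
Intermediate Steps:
Function('O')(m, w) = Add(-5, m)
Function('A')(y) = 0
F = Rational(-69, 73) (F = Mul(69, Rational(-1, 73)) = Rational(-69, 73) ≈ -0.94521)
Function('a')(R) = Mul(Rational(73, 3873), R) (Function('a')(R) = Mul(Add(0, R), Pow(Add(54, Rational(-69, 73)), -1)) = Mul(R, Pow(Rational(3873, 73), -1)) = Mul(R, Rational(73, 3873)) = Mul(Rational(73, 3873), R))
Add(Function('a')(Function('O')(11, 8)), Mul(-1, 8089)) = Add(Mul(Rational(73, 3873), Add(-5, 11)), Mul(-1, 8089)) = Add(Mul(Rational(73, 3873), 6), -8089) = Add(Rational(146, 1291), -8089) = Rational(-10442753, 1291)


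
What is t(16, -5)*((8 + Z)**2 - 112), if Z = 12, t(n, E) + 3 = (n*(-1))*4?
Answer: -19296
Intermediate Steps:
t(n, E) = -3 - 4*n (t(n, E) = -3 + (n*(-1))*4 = -3 - n*4 = -3 - 4*n)
t(16, -5)*((8 + Z)**2 - 112) = (-3 - 4*16)*((8 + 12)**2 - 112) = (-3 - 64)*(20**2 - 112) = -67*(400 - 112) = -67*288 = -19296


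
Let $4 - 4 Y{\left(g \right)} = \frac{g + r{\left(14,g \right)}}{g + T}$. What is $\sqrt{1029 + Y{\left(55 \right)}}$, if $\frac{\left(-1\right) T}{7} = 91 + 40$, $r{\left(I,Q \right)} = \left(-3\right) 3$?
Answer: $\frac{\sqrt{765345233}}{862} \approx 32.094$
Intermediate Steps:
$r{\left(I,Q \right)} = -9$
$T = -917$ ($T = - 7 \left(91 + 40\right) = \left(-7\right) 131 = -917$)
$Y{\left(g \right)} = 1 - \frac{-9 + g}{4 \left(-917 + g\right)}$ ($Y{\left(g \right)} = 1 - \frac{\left(g - 9\right) \frac{1}{g - 917}}{4} = 1 - \frac{\left(-9 + g\right) \frac{1}{-917 + g}}{4} = 1 - \frac{\frac{1}{-917 + g} \left(-9 + g\right)}{4} = 1 - \frac{-9 + g}{4 \left(-917 + g\right)}$)
$\sqrt{1029 + Y{\left(55 \right)}} = \sqrt{1029 + \frac{-3659 + 3 \cdot 55}{4 \left(-917 + 55\right)}} = \sqrt{1029 + \frac{-3659 + 165}{4 \left(-862\right)}} = \sqrt{1029 + \frac{1}{4} \left(- \frac{1}{862}\right) \left(-3494\right)} = \sqrt{1029 + \frac{1747}{1724}} = \sqrt{\frac{1775743}{1724}} = \frac{\sqrt{765345233}}{862}$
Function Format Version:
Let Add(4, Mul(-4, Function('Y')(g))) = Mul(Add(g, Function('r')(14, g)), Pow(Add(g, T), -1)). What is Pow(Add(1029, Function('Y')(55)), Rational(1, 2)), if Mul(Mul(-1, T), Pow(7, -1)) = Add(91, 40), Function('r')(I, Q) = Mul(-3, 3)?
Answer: Mul(Rational(1, 862), Pow(765345233, Rational(1, 2))) ≈ 32.094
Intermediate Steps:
Function('r')(I, Q) = -9
T = -917 (T = Mul(-7, Add(91, 40)) = Mul(-7, 131) = -917)
Function('Y')(g) = Add(1, Mul(Rational(-1, 4), Pow(Add(-917, g), -1), Add(-9, g))) (Function('Y')(g) = Add(1, Mul(Rational(-1, 4), Mul(Add(g, -9), Pow(Add(g, -917), -1)))) = Add(1, Mul(Rational(-1, 4), Mul(Add(-9, g), Pow(Add(-917, g), -1)))) = Add(1, Mul(Rational(-1, 4), Mul(Pow(Add(-917, g), -1), Add(-9, g)))) = Add(1, Mul(Rational(-1, 4), Pow(Add(-917, g), -1), Add(-9, g))))
Pow(Add(1029, Function('Y')(55)), Rational(1, 2)) = Pow(Add(1029, Mul(Rational(1, 4), Pow(Add(-917, 55), -1), Add(-3659, Mul(3, 55)))), Rational(1, 2)) = Pow(Add(1029, Mul(Rational(1, 4), Pow(-862, -1), Add(-3659, 165))), Rational(1, 2)) = Pow(Add(1029, Mul(Rational(1, 4), Rational(-1, 862), -3494)), Rational(1, 2)) = Pow(Add(1029, Rational(1747, 1724)), Rational(1, 2)) = Pow(Rational(1775743, 1724), Rational(1, 2)) = Mul(Rational(1, 862), Pow(765345233, Rational(1, 2)))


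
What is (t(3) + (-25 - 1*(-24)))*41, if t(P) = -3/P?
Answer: -82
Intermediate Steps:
(t(3) + (-25 - 1*(-24)))*41 = (-3/3 + (-25 - 1*(-24)))*41 = (-3*⅓ + (-25 + 24))*41 = (-1 - 1)*41 = -2*41 = -82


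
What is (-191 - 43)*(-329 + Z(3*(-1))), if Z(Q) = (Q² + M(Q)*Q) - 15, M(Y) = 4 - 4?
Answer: 78390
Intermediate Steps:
M(Y) = 0
Z(Q) = -15 + Q² (Z(Q) = (Q² + 0*Q) - 15 = (Q² + 0) - 15 = Q² - 15 = -15 + Q²)
(-191 - 43)*(-329 + Z(3*(-1))) = (-191 - 43)*(-329 + (-15 + (3*(-1))²)) = -234*(-329 + (-15 + (-3)²)) = -234*(-329 + (-15 + 9)) = -234*(-329 - 6) = -234*(-335) = 78390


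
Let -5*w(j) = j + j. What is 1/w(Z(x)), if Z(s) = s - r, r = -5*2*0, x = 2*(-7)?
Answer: 5/28 ≈ 0.17857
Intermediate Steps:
x = -14
r = 0 (r = -10*0 = 0)
Z(s) = s (Z(s) = s - 1*0 = s + 0 = s)
w(j) = -2*j/5 (w(j) = -(j + j)/5 = -2*j/5)
1/w(Z(x)) = 1/(-⅖*(-14)) = 1/(28/5) = 5/28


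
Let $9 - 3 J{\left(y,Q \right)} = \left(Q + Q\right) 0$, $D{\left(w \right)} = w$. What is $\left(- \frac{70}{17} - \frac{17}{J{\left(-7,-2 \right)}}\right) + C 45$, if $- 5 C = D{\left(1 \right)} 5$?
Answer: $- \frac{2794}{51} \approx -54.784$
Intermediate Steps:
$J{\left(y,Q \right)} = 3$ ($J{\left(y,Q \right)} = 3 - \frac{\left(Q + Q\right) 0}{3} = 3 - \frac{2 Q 0}{3} = 3 - 0 = 3 + 0 = 3$)
$C = -1$ ($C = - \frac{1 \cdot 5}{5} = \left(- \frac{1}{5}\right) 5 = -1$)
$\left(- \frac{70}{17} - \frac{17}{J{\left(-7,-2 \right)}}\right) + C 45 = \left(- \frac{70}{17} - \frac{17}{3}\right) - 45 = - \frac{499}{51} - 45 = - \frac{2794}{51}$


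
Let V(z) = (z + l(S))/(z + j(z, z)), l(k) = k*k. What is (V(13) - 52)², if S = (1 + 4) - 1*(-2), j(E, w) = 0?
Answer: 376996/169 ≈ 2230.7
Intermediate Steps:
S = 7 (S = 5 + 2 = 7)
l(k) = k²
V(z) = (49 + z)/z (V(z) = (z + 7²)/(z + 0) = (z + 49)/z = (49 + z)/z)
(V(13) - 52)² = ((49 + 13)/13 - 52)² = ((1/13)*62 - 52)² = (62/13 - 52)² = (-614/13)² = 376996/169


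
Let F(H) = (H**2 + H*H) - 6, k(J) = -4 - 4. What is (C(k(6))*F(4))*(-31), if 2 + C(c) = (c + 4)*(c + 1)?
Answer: -20956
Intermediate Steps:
k(J) = -8
C(c) = -2 + (1 + c)*(4 + c) (C(c) = -2 + (c + 4)*(c + 1) = -2 + (4 + c)*(1 + c) = -2 + (1 + c)*(4 + c))
F(H) = -6 + 2*H**2 (F(H) = (H**2 + H**2) - 6 = 2*H**2 - 6 = -6 + 2*H**2)
(C(k(6))*F(4))*(-31) = ((2 + (-8)**2 + 5*(-8))*(-6 + 2*4**2))*(-31) = ((2 + 64 - 40)*(-6 + 2*16))*(-31) = (26*(-6 + 32))*(-31) = (26*26)*(-31) = 676*(-31) = -20956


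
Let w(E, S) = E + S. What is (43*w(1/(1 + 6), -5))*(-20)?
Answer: 29240/7 ≈ 4177.1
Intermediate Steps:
(43*w(1/(1 + 6), -5))*(-20) = (43*(1/(1 + 6) - 5))*(-20) = (43*(1/7 - 5))*(-20) = (43*(-34/7))*(-20) = -1462/7*(-20) = 29240/7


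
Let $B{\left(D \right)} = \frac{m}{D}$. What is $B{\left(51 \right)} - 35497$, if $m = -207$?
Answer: $- \frac{603518}{17} \approx -35501.0$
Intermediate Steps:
$B{\left(D \right)} = - \frac{207}{D}$
$B{\left(51 \right)} - 35497 = - \frac{207}{51} - 35497 = \left(-207\right) \frac{1}{51} - 35497 = - \frac{69}{17} - 35497 = - \frac{603518}{17}$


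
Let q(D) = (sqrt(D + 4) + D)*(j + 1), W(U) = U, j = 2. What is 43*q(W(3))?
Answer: 387 + 129*sqrt(7) ≈ 728.30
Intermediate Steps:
q(D) = 3*D + 3*sqrt(4 + D) (q(D) = (sqrt(D + 4) + D)*(2 + 1) = (sqrt(4 + D) + D)*3 = (D + sqrt(4 + D))*3 = 3*D + 3*sqrt(4 + D))
43*q(W(3)) = 43*(3*3 + 3*sqrt(4 + 3)) = 43*(9 + 3*sqrt(7)) = 387 + 129*sqrt(7)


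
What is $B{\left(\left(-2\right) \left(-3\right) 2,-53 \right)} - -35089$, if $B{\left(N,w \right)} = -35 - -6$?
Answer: $35060$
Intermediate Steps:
$B{\left(N,w \right)} = -29$ ($B{\left(N,w \right)} = -35 + 6 = -29$)
$B{\left(\left(-2\right) \left(-3\right) 2,-53 \right)} - -35089 = -29 - -35089 = -29 + 35089 = 35060$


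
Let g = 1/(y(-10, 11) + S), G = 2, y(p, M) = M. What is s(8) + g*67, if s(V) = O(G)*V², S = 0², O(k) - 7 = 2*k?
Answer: 7811/11 ≈ 710.09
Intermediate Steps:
O(k) = 7 + 2*k
S = 0
s(V) = 11*V² (s(V) = (7 + 2*2)*V² = (7 + 4)*V² = 11*V²)
g = 1/11 (g = 1/(11 + 0) = 1/11 ≈ 0.090909)
s(8) + g*67 = 11*8² + (1/11)*67 = 11*64 + 67/11 = 704 + 67/11 = 7811/11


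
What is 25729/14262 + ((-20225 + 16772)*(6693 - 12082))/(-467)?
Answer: -265378375411/6660354 ≈ -39845.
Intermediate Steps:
25729/14262 + ((-20225 + 16772)*(6693 - 12082))/(-467) = 25729*(1/14262) - 3453*(-5389)*(-1/467) = 25729/14262 + 18608217*(-1/467) = 25729/14262 - 18608217/467 = -265378375411/6660354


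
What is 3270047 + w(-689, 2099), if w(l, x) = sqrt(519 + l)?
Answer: 3270047 + I*sqrt(170) ≈ 3.27e+6 + 13.038*I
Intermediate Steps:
3270047 + w(-689, 2099) = 3270047 + sqrt(519 - 689) = 3270047 + sqrt(-170) = 3270047 + I*sqrt(170)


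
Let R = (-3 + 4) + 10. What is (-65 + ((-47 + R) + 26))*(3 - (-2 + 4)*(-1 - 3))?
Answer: -825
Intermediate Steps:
R = 11 (R = 1 + 10 = 11)
(-65 + ((-47 + R) + 26))*(3 - (-2 + 4)*(-1 - 3)) = (-65 + ((-47 + 11) + 26))*(3 - (-2 + 4)*(-1 - 3)) = (-65 + (-36 + 26))*(3 - 2*(-4)) = (-65 - 10)*(3 - 1*(-8)) = -75*(3 + 8) = -75*11 = -825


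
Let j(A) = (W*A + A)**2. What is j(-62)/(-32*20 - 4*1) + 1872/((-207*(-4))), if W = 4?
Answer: -23661/161 ≈ -146.96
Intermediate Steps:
j(A) = 25*A**2 (j(A) = (4*A + A)**2 = (5*A)**2 = 25*A**2)
j(-62)/(-32*20 - 4*1) + 1872/((-207*(-4))) = (25*(-62)**2)/(-32*20 - 4*1) + 1872/((-207*(-4))) = (25*3844)/(-640 - 4) + 1872/828 = 96100/(-644) + 1872*(1/828) = 96100*(-1/644) + 52/23 = -24025/161 + 52/23 = -23661/161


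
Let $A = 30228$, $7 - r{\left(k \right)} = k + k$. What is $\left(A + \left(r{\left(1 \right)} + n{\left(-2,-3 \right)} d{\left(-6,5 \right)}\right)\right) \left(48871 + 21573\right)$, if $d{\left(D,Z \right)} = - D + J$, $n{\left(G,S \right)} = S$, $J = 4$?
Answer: $2127620132$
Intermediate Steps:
$d{\left(D,Z \right)} = 4 - D$ ($d{\left(D,Z \right)} = - D + 4 = 4 - D$)
$r{\left(k \right)} = 7 - 2 k$ ($r{\left(k \right)} = 7 - \left(k + k\right) = 7 - 2 k$)
$\left(A + \left(r{\left(1 \right)} + n{\left(-2,-3 \right)} d{\left(-6,5 \right)}\right)\right) \left(48871 + 21573\right) = \left(30228 + \left(\left(7 - 2\right) - 3 \left(4 - -6\right)\right)\right) \left(48871 + 21573\right) = \left(30228 + \left(\left(7 - 2\right) - 3 \left(4 + 6\right)\right)\right) 70444 = \left(30228 + \left(5 - 30\right)\right) 70444 = \left(30228 - 25\right) 70444 = 30203 \cdot 70444 = 2127620132$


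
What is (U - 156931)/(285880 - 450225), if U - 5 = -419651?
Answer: 576577/164345 ≈ 3.5083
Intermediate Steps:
U = -419646 (U = 5 - 419651 = -419646)
(U - 156931)/(285880 - 450225) = (-419646 - 156931)/(285880 - 450225) = -576577/(-164345) = -576577*(-1/164345) = 576577/164345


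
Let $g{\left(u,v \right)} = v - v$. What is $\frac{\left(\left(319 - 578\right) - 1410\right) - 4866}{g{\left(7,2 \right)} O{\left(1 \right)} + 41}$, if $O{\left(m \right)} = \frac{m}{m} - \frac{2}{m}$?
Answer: $- \frac{6535}{41} \approx -159.39$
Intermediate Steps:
$g{\left(u,v \right)} = 0$
$O{\left(m \right)} = 1 - \frac{2}{m}$
$\frac{\left(\left(319 - 578\right) - 1410\right) - 4866}{g{\left(7,2 \right)} O{\left(1 \right)} + 41} = \frac{\left(\left(319 - 578\right) - 1410\right) - 4866}{0 \frac{-2 + 1}{1} + 41} = \frac{\left(-259 - 1410\right) - 4866}{0 \cdot 1 \left(-1\right) + 41} = \frac{-1669 - 4866}{0 \left(-1\right) + 41} = - \frac{6535}{0 + 41} = - \frac{6535}{41}$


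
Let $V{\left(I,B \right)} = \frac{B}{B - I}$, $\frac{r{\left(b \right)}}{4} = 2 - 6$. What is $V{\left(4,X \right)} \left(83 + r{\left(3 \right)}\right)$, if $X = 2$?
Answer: $-67$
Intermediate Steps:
$r{\left(b \right)} = -16$ ($r{\left(b \right)} = 4 \left(2 - 6\right) = 4 \left(-4\right) = -16$)
$V{\left(I,B \right)} = \frac{B}{B - I}$
$V{\left(4,X \right)} \left(83 + r{\left(3 \right)}\right) = \frac{2}{2 - 4} \left(83 - 16\right) = \frac{2}{2 - 4} \cdot 67 = \frac{2}{-2} \cdot 67 = 2 \left(- \frac{1}{2}\right) 67 = \left(-1\right) 67 = -67$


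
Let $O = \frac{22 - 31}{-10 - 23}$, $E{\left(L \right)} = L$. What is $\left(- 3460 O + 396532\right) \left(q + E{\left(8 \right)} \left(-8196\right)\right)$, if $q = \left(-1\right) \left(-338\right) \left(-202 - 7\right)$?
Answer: $- \frac{592714001120}{11} \approx -5.3883 \cdot 10^{10}$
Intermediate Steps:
$O = \frac{3}{11}$ ($O = - \frac{9}{-33} = \left(-9\right) \left(- \frac{1}{33}\right) = \frac{3}{11} \approx 0.27273$)
$q = -70642$ ($q = 338 \left(-209\right) = -70642$)
$\left(- 3460 O + 396532\right) \left(q + E{\left(8 \right)} \left(-8196\right)\right) = \left(\left(-3460\right) \frac{3}{11} + 396532\right) \left(-70642 + 8 \left(-8196\right)\right) = \left(- \frac{10380}{11} + 396532\right) \left(-70642 - 65568\right) = \frac{4351472}{11} \left(-136210\right) = - \frac{592714001120}{11}$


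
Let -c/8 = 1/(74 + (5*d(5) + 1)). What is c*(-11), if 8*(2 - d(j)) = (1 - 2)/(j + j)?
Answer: 1408/1361 ≈ 1.0345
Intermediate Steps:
d(j) = 2 + 1/(16*j) (d(j) = 2 - (1 - 2)/(8*(j + j)) = 2 - (-1)/(8*(2*j)) = 2 - (-1)*1/(2*j)/8 = 2 - (-1)/(16*j) = 2 + 1/(16*j))
c = -128/1361 (c = -8/(74 + (5*(2 + (1/16)/5) + 1)) = -8/(74 + (5*(2 + (1/16)*(⅕)) + 1)) = -8/(74 + (5*(2 + 1/80) + 1)) = -8/(74 + (5*(161/80) + 1)) = -8/(74 + (161/16 + 1)) = -8/(74 + 177/16) = -8/1361/16 = -8*16/1361 = -128/1361 ≈ -0.094049)
c*(-11) = -128/1361*(-11) = 1408/1361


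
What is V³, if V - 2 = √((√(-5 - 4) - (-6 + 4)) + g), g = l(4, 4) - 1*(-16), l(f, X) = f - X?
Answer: (2 + √3*√(6 + I))³ ≈ 242.66 + 41.342*I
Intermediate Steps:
g = 16 (g = (4 - 1*4) - 1*(-16) = (4 - 4) + 16 = 0 + 16 = 16)
V = 2 + √(18 + 3*I) (V = 2 + √((√(-5 - 4) - (-6 + 4)) + 16) = 2 + √((√(-9) - 1*(-2)) + 16) = 2 + √((3*I + 2) + 16) = 2 + √((2 + 3*I) + 16) = 2 + √(18 + 3*I) ≈ 6.2572 + 0.35234*I)
V³ = (2 + √(18 + 3*I))³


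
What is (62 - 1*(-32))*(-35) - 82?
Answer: -3372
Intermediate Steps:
(62 - 1*(-32))*(-35) - 82 = (62 + 32)*(-35) - 82 = 94*(-35) - 82 = -3290 - 82 = -3372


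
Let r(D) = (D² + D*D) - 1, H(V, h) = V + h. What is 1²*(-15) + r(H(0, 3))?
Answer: 2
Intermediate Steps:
r(D) = -1 + 2*D² (r(D) = (D² + D²) - 1 = 2*D² - 1 = -1 + 2*D²)
1²*(-15) + r(H(0, 3)) = 1²*(-15) + (-1 + 2*(0 + 3)²) = 1*(-15) + (-1 + 2*3²) = -15 + (-1 + 2*9) = -15 + (-1 + 18) = -15 + 17 = 2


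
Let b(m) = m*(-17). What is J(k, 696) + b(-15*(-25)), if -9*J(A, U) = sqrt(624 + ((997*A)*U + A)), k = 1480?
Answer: -6375 - 2*sqrt(256747966)/9 ≈ -9935.8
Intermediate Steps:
J(A, U) = -sqrt(624 + A + 997*A*U)/9 (J(A, U) = -sqrt(624 + ((997*A)*U + A))/9 = -sqrt(624 + (997*A*U + A))/9 = -sqrt(624 + (A + 997*A*U))/9 = -sqrt(624 + A + 997*A*U)/9)
b(m) = -17*m
J(k, 696) + b(-15*(-25)) = -sqrt(624 + 1480 + 997*1480*696)/9 - (-255)*(-25) = -sqrt(624 + 1480 + 1026989760)/9 - 17*375 = -2*sqrt(256747966)/9 - 6375 = -6375 - 2*sqrt(256747966)/9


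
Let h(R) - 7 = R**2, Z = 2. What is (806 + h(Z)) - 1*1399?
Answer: -582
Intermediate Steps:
h(R) = 7 + R**2
(806 + h(Z)) - 1*1399 = (806 + (7 + 2**2)) - 1*1399 = (806 + (7 + 4)) - 1399 = (806 + 11) - 1399 = 817 - 1399 = -582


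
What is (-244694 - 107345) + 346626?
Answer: -5413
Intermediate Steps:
(-244694 - 107345) + 346626 = -352039 + 346626 = -5413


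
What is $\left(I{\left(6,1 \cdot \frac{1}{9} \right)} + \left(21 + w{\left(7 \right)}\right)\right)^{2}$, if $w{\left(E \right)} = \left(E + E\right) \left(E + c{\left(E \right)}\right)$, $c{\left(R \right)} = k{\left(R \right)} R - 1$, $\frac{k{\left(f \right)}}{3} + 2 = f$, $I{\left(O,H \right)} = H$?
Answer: $\frac{200958976}{81} \approx 2.481 \cdot 10^{6}$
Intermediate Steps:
$k{\left(f \right)} = -6 + 3 f$
$c{\left(R \right)} = -1 + R \left(-6 + 3 R\right)$ ($c{\left(R \right)} = \left(-6 + 3 R\right) R - 1 = R \left(-6 + 3 R\right) - 1 = -1 + R \left(-6 + 3 R\right)$)
$w{\left(E \right)} = 2 E \left(-1 + E + 3 E \left(-2 + E\right)\right)$ ($w{\left(E \right)} = \left(E + E\right) \left(E + \left(-1 + 3 E \left(-2 + E\right)\right)\right) = 2 E \left(-1 + E + 3 E \left(-2 + E\right)\right)$)
$\left(I{\left(6,1 \cdot \frac{1}{9} \right)} + \left(21 + w{\left(7 \right)}\right)\right)^{2} = \left(1 \cdot \frac{1}{9} + \left(21 + 2 \cdot 7 \left(-1 + 7 + 3 \cdot 7 \left(-2 + 7\right)\right)\right)\right)^{2} = \left(1 \cdot \frac{1}{9} + \left(21 + 2 \cdot 7 \left(-1 + 7 + 3 \cdot 7 \cdot 5\right)\right)\right)^{2} = \left(\frac{1}{9} + \left(21 + 2 \cdot 7 \left(-1 + 7 + 105\right)\right)\right)^{2} = \left(\frac{1}{9} + \left(21 + 2 \cdot 7 \cdot 111\right)\right)^{2} = \left(\frac{1}{9} + \left(21 + 1554\right)\right)^{2} = \left(\frac{1}{9} + 1575\right)^{2} = \left(\frac{14176}{9}\right)^{2} = \frac{200958976}{81}$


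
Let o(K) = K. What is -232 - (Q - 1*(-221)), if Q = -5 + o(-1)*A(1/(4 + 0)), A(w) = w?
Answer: -1791/4 ≈ -447.75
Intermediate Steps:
Q = -21/4 (Q = -5 - 1/(4 + 0) = -5 - 1/4 = -5 - 1*¼ = -5 - ¼ = -21/4 ≈ -5.2500)
-232 - (Q - 1*(-221)) = -232 - (-21/4 - 1*(-221)) = -232 - (-21/4 + 221) = -232 - 1*863/4 = -232 - 863/4 = -1791/4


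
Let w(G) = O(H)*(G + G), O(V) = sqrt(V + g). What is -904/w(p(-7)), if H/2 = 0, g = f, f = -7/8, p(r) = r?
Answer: -904*I*sqrt(14)/49 ≈ -69.03*I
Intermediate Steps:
f = -7/8 (f = -7*1/8 = -7/8 ≈ -0.87500)
g = -7/8 ≈ -0.87500
H = 0 (H = 2*0 = 0)
O(V) = sqrt(-7/8 + V) (O(V) = sqrt(V - 7/8) = sqrt(-7/8 + V))
w(G) = I*G*sqrt(14)/2 (w(G) = (sqrt(-14 + 16*0)/4)*(G + G) = (sqrt(-14 + 0)/4)*(2*G) = (sqrt(-14)/4)*(2*G) = ((I*sqrt(14))/4)*(2*G) = (I*sqrt(14)/4)*(2*G) = I*G*sqrt(14)/2)
-904/w(p(-7)) = -904*I*sqrt(14)/49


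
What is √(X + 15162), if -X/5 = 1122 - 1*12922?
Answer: √74162 ≈ 272.33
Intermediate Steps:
X = 59000 (X = -5*(1122 - 1*12922) = -5*(1122 - 12922) = -5*(-11800) = 59000)
√(X + 15162) = √(59000 + 15162) = √74162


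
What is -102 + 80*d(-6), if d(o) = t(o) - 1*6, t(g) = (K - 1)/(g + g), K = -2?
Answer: -562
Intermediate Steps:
t(g) = -3/(2*g) (t(g) = (-2 - 1)/(g + g) = -3*1/(2*g) = -3/(2*g))
d(o) = -6 - 3/(2*o) (d(o) = -3/(2*o) - 1*6 = -3/(2*o) - 6 = -6 - 3/(2*o))
-102 + 80*d(-6) = -102 + 80*(-6 - 3/2/(-6)) = -102 + 80*(-6 - 3/2*(-⅙)) = -102 + 80*(-6 + ¼) = -102 + 80*(-23/4) = -102 - 460 = -562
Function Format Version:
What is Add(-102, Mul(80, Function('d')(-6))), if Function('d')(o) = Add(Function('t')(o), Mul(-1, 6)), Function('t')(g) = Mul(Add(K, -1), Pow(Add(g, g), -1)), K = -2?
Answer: -562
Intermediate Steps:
Function('t')(g) = Mul(Rational(-3, 2), Pow(g, -1)) (Function('t')(g) = Mul(Add(-2, -1), Pow(Add(g, g), -1)) = Mul(-3, Pow(Mul(2, g), -1)) = Mul(-3, Mul(Rational(1, 2), Pow(g, -1))) = Mul(Rational(-3, 2), Pow(g, -1)))
Function('d')(o) = Add(-6, Mul(Rational(-3, 2), Pow(o, -1))) (Function('d')(o) = Add(Mul(Rational(-3, 2), Pow(o, -1)), Mul(-1, 6)) = Add(Mul(Rational(-3, 2), Pow(o, -1)), -6) = Add(-6, Mul(Rational(-3, 2), Pow(o, -1))))
Add(-102, Mul(80, Function('d')(-6))) = Add(-102, Mul(80, Add(-6, Mul(Rational(-3, 2), Pow(-6, -1))))) = Add(-102, Mul(80, Add(-6, Mul(Rational(-3, 2), Rational(-1, 6))))) = Add(-102, Mul(80, Add(-6, Rational(1, 4)))) = Add(-102, Mul(80, Rational(-23, 4))) = Add(-102, -460) = -562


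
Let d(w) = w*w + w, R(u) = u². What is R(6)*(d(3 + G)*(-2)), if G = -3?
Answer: 0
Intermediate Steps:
d(w) = w + w² (d(w) = w² + w = w + w²)
R(6)*(d(3 + G)*(-2)) = 6²*(((3 - 3)*(1 + (3 - 3)))*(-2)) = 36*((0*(1 + 0))*(-2)) = 36*((0*1)*(-2)) = 36*(0*(-2)) = 36*0 = 0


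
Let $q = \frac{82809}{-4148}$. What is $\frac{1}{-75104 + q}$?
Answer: $- \frac{4148}{311614201} \approx -1.3311 \cdot 10^{-5}$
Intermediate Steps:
$q = - \frac{82809}{4148}$ ($q = 82809 \left(- \frac{1}{4148}\right) = - \frac{82809}{4148} \approx -19.964$)
$\frac{1}{-75104 + q} = \frac{1}{-75104 - \frac{82809}{4148}} = \frac{1}{- \frac{311614201}{4148}} = - \frac{4148}{311614201}$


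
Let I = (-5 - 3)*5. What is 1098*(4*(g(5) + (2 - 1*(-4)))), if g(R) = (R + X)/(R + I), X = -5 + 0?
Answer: 26352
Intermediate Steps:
X = -5
I = -40 (I = -8*5 = -40)
g(R) = (-5 + R)/(-40 + R) (g(R) = (R - 5)/(R - 40) = (-5 + R)/(-40 + R))
1098*(4*(g(5) + (2 - 1*(-4)))) = 1098*(4*((-5 + 5)/(-40 + 5) + (2 - 1*(-4)))) = 1098*(4*(0/(-35) + (2 + 4))) = 1098*(4*(-1/35*0 + 6)) = 1098*(4*(0 + 6)) = 1098*(4*6) = 1098*24 = 26352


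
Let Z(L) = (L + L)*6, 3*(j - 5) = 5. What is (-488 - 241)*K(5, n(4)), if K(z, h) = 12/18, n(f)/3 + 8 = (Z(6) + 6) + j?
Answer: -486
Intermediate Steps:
j = 20/3 (j = 5 + (1/3)*5 = 5 + 5/3 = 20/3 ≈ 6.6667)
Z(L) = 12*L (Z(L) = (2*L)*6 = 12*L)
n(f) = 230 (n(f) = -24 + 3*((12*6 + 6) + 20/3) = -24 + 3*((72 + 6) + 20/3) = -24 + 3*(78 + 20/3) = -24 + 3*(254/3) = -24 + 254 = 230)
K(z, h) = 2/3 (K(z, h) = 12*(1/18) = 2/3)
(-488 - 241)*K(5, n(4)) = (-488 - 241)*(2/3) = -729*2/3 = -486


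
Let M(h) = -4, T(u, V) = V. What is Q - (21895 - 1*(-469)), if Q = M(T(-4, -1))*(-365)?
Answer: -20904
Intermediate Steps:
Q = 1460 (Q = -4*(-365) = 1460)
Q - (21895 - 1*(-469)) = 1460 - (21895 - 1*(-469)) = 1460 - (21895 + 469) = 1460 - 1*22364 = 1460 - 22364 = -20904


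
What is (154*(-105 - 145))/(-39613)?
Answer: 5500/5659 ≈ 0.97190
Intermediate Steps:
(154*(-105 - 145))/(-39613) = (154*(-250))*(-1/39613) = -38500*(-1/39613) = 5500/5659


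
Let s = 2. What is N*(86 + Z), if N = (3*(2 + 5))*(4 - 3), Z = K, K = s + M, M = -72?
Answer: 336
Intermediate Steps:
K = -70 (K = 2 - 72 = -70)
Z = -70
N = 21 (N = (3*7)*1 = 21*1 = 21)
N*(86 + Z) = 21*(86 - 70) = 21*16 = 336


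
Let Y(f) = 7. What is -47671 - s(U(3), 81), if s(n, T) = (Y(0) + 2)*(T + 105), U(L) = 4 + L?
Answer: -49345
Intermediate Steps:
s(n, T) = 945 + 9*T (s(n, T) = (7 + 2)*(T + 105) = 9*(105 + T) = 945 + 9*T)
-47671 - s(U(3), 81) = -47671 - (945 + 9*81) = -47671 - (945 + 729) = -47671 - 1*1674 = -47671 - 1674 = -49345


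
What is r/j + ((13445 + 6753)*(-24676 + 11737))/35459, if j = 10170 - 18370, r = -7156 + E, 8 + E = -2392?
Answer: -535666228549/72690950 ≈ -7369.1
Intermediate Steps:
E = -2400 (E = -8 - 2392 = -2400)
r = -9556 (r = -7156 - 2400 = -9556)
j = -8200
r/j + ((13445 + 6753)*(-24676 + 11737))/35459 = -9556/(-8200) + ((13445 + 6753)*(-24676 + 11737))/35459 = -9556*(-1/8200) + (20198*(-12939))*(1/35459) = 2389/2050 - 261341922*1/35459 = 2389/2050 - 261341922/35459 = -535666228549/72690950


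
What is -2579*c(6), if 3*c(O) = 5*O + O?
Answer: -30948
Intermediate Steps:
c(O) = 2*O (c(O) = (5*O + O)/3 = (6*O)/3 = 2*O)
-2579*c(6) = -5158*6 = -2579*12 = -30948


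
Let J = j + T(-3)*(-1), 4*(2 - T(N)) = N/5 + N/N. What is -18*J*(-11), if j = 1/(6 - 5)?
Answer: -891/5 ≈ -178.20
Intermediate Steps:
j = 1 (j = 1/1 = 1)
T(N) = 7/4 - N/20 (T(N) = 2 - (N/5 + N/N)/4 = 2 - (N*(⅕) + 1)/4 = 2 - (N/5 + 1)/4 = 2 - (1 + N/5)/4 = 2 + (-¼ - N/20) = 7/4 - N/20)
J = -9/10 (J = 1 + (7/4 - 1/20*(-3))*(-1) = 1 + (7/4 + 3/20)*(-1) = 1 + (19/10)*(-1) = 1 - 19/10 = -9/10 ≈ -0.90000)
-18*J*(-11) = -18*(-9/10)*(-11) = (81/5)*(-11) = -891/5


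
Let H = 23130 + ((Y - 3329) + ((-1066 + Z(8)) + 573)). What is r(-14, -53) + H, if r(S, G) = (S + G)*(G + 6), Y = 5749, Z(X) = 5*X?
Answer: 28246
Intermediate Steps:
r(S, G) = (6 + G)*(G + S) (r(S, G) = (G + S)*(6 + G) = (6 + G)*(G + S))
H = 25097 (H = 23130 + ((5749 - 3329) + ((-1066 + 5*8) + 573)) = 23130 + (2420 + ((-1066 + 40) + 573)) = 23130 + (2420 + (-1026 + 573)) = 23130 + (2420 - 453) = 23130 + 1967 = 25097)
r(-14, -53) + H = ((-53)² + 6*(-53) + 6*(-14) - 53*(-14)) + 25097 = (2809 - 318 - 84 + 742) + 25097 = 3149 + 25097 = 28246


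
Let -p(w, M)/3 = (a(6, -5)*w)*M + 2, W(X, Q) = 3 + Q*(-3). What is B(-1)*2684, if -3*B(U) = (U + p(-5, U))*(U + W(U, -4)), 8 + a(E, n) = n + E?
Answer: -3682448/3 ≈ -1.2275e+6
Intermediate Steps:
a(E, n) = -8 + E + n (a(E, n) = -8 + (n + E) = -8 + (E + n) = -8 + E + n)
W(X, Q) = 3 - 3*Q
p(w, M) = -6 + 21*M*w (p(w, M) = -3*(((-8 + 6 - 5)*w)*M + 2) = -3*((-7*w)*M + 2) = -3*(-7*M*w + 2) = -3*(2 - 7*M*w) = -6 + 21*M*w)
B(U) = -(-6 - 104*U)*(15 + U)/3 (B(U) = -(U + (-6 + 21*U*(-5)))*(U + (3 - 3*(-4)))/3 = -(U + (-6 - 105*U))*(U + (3 + 12))/3 = -(-6 - 104*U)*(U + 15)/3 = -(-6 - 104*U)*(15 + U)/3)
B(-1)*2684 = (30 + 522*(-1) + (104/3)*(-1)²)*2684 = (30 - 522 + (104/3)*1)*2684 = (30 - 522 + 104/3)*2684 = -1372/3*2684 = -3682448/3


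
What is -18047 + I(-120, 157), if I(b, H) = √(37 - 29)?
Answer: -18047 + 2*√2 ≈ -18044.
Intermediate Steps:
I(b, H) = 2*√2 (I(b, H) = √8 = 2*√2)
-18047 + I(-120, 157) = -18047 + 2*√2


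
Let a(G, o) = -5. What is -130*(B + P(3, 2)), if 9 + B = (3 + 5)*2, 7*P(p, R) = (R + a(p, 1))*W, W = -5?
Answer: -8320/7 ≈ -1188.6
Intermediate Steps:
P(p, R) = 25/7 - 5*R/7 (P(p, R) = ((R - 5)*(-5))/7 = ((-5 + R)*(-5))/7 = (25 - 5*R)/7 = 25/7 - 5*R/7)
B = 7 (B = -9 + (3 + 5)*2 = -9 + 8*2 = -9 + 16 = 7)
-130*(B + P(3, 2)) = -130*(7 + (25/7 - 5/7*2)) = -130*(7 + (25/7 - 10/7)) = -130*(7 + 15/7) = -130*64/7 = -8320/7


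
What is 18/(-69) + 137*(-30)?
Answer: -94536/23 ≈ -4110.3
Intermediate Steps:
18/(-69) + 137*(-30) = 18*(-1/69) - 4110 = -6/23 - 4110 = -94536/23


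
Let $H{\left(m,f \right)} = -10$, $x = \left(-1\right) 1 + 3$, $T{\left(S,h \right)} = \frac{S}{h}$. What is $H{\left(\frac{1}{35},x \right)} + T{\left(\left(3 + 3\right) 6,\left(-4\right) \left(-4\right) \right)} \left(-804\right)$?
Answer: $-1819$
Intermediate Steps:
$x = 2$ ($x = -1 + 3 = 2$)
$H{\left(\frac{1}{35},x \right)} + T{\left(\left(3 + 3\right) 6,\left(-4\right) \left(-4\right) \right)} \left(-804\right) = -10 + \frac{\left(3 + 3\right) 6}{\left(-4\right) \left(-4\right)} \left(-804\right) = -10 + \frac{6 \cdot 6}{16} \left(-804\right) = -10 + 36 \cdot \frac{1}{16} \left(-804\right) = -10 + \frac{9}{4} \left(-804\right) = -10 - 1809 = -1819$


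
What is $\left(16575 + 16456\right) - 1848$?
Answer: $31183$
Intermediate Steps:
$\left(16575 + 16456\right) - 1848 = 33031 - 1848 = 31183$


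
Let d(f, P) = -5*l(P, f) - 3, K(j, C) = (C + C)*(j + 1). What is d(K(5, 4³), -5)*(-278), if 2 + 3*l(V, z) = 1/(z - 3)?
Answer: -42256/459 ≈ -92.061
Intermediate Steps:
l(V, z) = -⅔ + 1/(3*(-3 + z)) (l(V, z) = -⅔ + 1/(3*(z - 3)) = -⅔ + 1/(3*(-3 + z)))
K(j, C) = 2*C*(1 + j) (K(j, C) = (2*C)*(1 + j) = 2*C*(1 + j))
d(f, P) = -3 - 5*(7 - 2*f)/(3*(-3 + f)) (d(f, P) = -5*(7 - 2*f)/(3*(-3 + f)) - 3 = -3 - 5*(7 - 2*f)/(3*(-3 + f)))
d(K(5, 4³), -5)*(-278) = ((-8 + 2*4³*(1 + 5))/(3*(-3 + 2*4³*(1 + 5))))*(-278) = ((-8 + 2*64*6)/(3*(-3 + 2*64*6)))*(-278) = ((-8 + 768)/(3*(-3 + 768)))*(-278) = ((⅓)*760/765)*(-278) = ((⅓)*(1/765)*760)*(-278) = (152/459)*(-278) = -42256/459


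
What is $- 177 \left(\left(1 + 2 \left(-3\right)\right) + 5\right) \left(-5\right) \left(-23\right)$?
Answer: $0$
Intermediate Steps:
$- 177 \left(\left(1 + 2 \left(-3\right)\right) + 5\right) \left(-5\right) \left(-23\right) = - 177 \left(\left(1 - 6\right) + 5\right) \left(-5\right) \left(-23\right) = - 177 \left(-5 + 5\right) \left(-5\right) \left(-23\right) = - 177 \cdot 0 \left(-5\right) \left(-23\right) = \left(-177\right) 0 \left(-23\right) = 0 \left(-23\right) = 0$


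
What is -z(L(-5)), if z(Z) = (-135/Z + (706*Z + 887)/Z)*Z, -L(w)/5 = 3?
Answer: 9838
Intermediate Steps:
L(w) = -15 (L(w) = -5*3 = -15)
z(Z) = Z*(-135/Z + (887 + 706*Z)/Z) (z(Z) = (-135/Z + (887 + 706*Z)/Z)*Z = Z*(-135/Z + (887 + 706*Z)/Z))
-z(L(-5)) = -(752 + 706*(-15)) = -(752 - 10590) = -1*(-9838) = 9838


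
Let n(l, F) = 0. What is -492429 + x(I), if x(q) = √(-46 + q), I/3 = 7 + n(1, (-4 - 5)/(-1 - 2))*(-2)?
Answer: -492429 + 5*I ≈ -4.9243e+5 + 5.0*I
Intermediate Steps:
I = 21 (I = 3*(7 + 0*(-2)) = 3*(7 + 0) = 3*7 = 21)
-492429 + x(I) = -492429 + √(-46 + 21) = -492429 + √(-25) = -492429 + 5*I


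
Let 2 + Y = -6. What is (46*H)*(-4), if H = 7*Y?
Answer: 10304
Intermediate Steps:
Y = -8 (Y = -2 - 6 = -8)
H = -56 (H = 7*(-8) = -56)
(46*H)*(-4) = (46*(-56))*(-4) = -2576*(-4) = 10304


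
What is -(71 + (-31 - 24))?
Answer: -16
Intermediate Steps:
-(71 + (-31 - 24)) = -(71 - 55) = -1*16 = -16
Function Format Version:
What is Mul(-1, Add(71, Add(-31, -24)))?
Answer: -16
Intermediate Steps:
Mul(-1, Add(71, Add(-31, -24))) = Mul(-1, Add(71, -55)) = Mul(-1, 16) = -16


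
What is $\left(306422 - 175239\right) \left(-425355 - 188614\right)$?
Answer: $-80542295327$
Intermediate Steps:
$\left(306422 - 175239\right) \left(-425355 - 188614\right) = 131183 \left(-613969\right) = -80542295327$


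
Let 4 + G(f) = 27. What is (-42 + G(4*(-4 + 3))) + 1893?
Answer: 1874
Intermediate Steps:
G(f) = 23 (G(f) = -4 + 27 = 23)
(-42 + G(4*(-4 + 3))) + 1893 = (-42 + 23) + 1893 = -19 + 1893 = 1874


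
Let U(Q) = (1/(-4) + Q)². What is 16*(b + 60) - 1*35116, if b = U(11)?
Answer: -32307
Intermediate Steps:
U(Q) = (-¼ + Q)²
b = 1849/16 (b = (-1 + 4*11)²/16 = (-1 + 44)²/16 = (1/16)*43² = (1/16)*1849 = 1849/16 ≈ 115.56)
16*(b + 60) - 1*35116 = 16*(1849/16 + 60) - 1*35116 = 16*(2809/16) - 35116 = 2809 - 35116 = -32307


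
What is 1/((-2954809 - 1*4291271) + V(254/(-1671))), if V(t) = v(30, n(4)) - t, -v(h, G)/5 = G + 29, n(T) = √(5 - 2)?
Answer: -20233206115791/146614360910644023766 + 13961205*√3/146614360910644023766 ≈ -1.3800e-7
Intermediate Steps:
n(T) = √3
v(h, G) = -145 - 5*G (v(h, G) = -5*(G + 29) = -5*(29 + G) = -145 - 5*G)
V(t) = -145 - t - 5*√3 (V(t) = (-145 - 5*√3) - t = -145 - t - 5*√3)
1/((-2954809 - 1*4291271) + V(254/(-1671))) = 1/((-2954809 - 1*4291271) + (-145 - 254/(-1671) - 5*√3)) = 1/((-2954809 - 4291271) + (-145 - 254*(-1)/1671 - 5*√3)) = 1/(-7246080 + (-145 - 1*(-254/1671) - 5*√3)) = 1/(-7246080 + (-145 + 254/1671 - 5*√3)) = 1/(-7246080 + (-242041/1671 - 5*√3)) = 1/(-12108441721/1671 - 5*√3)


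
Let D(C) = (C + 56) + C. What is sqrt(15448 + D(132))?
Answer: 6*sqrt(438) ≈ 125.57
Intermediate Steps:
D(C) = 56 + 2*C (D(C) = (56 + C) + C = 56 + 2*C)
sqrt(15448 + D(132)) = sqrt(15448 + (56 + 2*132)) = sqrt(15448 + (56 + 264)) = sqrt(15448 + 320) = sqrt(15768) = 6*sqrt(438)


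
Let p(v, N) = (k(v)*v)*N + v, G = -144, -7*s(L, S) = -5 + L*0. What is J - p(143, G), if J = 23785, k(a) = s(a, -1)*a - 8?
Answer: 13735622/7 ≈ 1.9622e+6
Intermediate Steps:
s(L, S) = 5/7 (s(L, S) = -(-5 + L*0)/7 = -(-5 + 0)/7 = -⅐*(-5) = 5/7)
k(a) = -8 + 5*a/7 (k(a) = 5*a/7 - 8 = -8 + 5*a/7)
p(v, N) = v + N*v*(-8 + 5*v/7) (p(v, N) = ((-8 + 5*v/7)*v)*N + v = (v*(-8 + 5*v/7))*N + v = N*v*(-8 + 5*v/7) + v = v + N*v*(-8 + 5*v/7))
J - p(143, G) = 23785 - 143*(7 - 144*(-56 + 5*143))/7 = 23785 - 143*(7 - 144*(-56 + 715))/7 = 23785 - 143*(7 - 144*659)/7 = 23785 - 143*(7 - 94896)/7 = 23785 - 143*(-94889)/7 = 23785 - 1*(-13569127/7) = 23785 + 13569127/7 = 13735622/7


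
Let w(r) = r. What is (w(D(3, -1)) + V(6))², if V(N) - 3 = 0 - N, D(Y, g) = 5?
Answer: 4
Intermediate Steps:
V(N) = 3 - N (V(N) = 3 + (0 - N) = 3 - N)
(w(D(3, -1)) + V(6))² = (5 + (3 - 1*6))² = (5 + (3 - 6))² = (5 - 3)² = 2² = 4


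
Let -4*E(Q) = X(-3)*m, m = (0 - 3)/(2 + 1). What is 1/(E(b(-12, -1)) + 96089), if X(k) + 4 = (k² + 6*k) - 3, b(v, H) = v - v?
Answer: 1/96085 ≈ 1.0407e-5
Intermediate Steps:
b(v, H) = 0
X(k) = -7 + k² + 6*k (X(k) = -4 + ((k² + 6*k) - 3) = -4 + (-3 + k² + 6*k) = -7 + k² + 6*k)
m = -1 (m = -3/3 = -3*⅓ = -1)
E(Q) = -4 (E(Q) = -(-7 + (-3)² + 6*(-3))*(-1)/4 = -(-7 + 9 - 18)*(-1)/4 = -(-4)*(-1) = -¼*16 = -4)
1/(E(b(-12, -1)) + 96089) = 1/(-4 + 96089) = 1/96085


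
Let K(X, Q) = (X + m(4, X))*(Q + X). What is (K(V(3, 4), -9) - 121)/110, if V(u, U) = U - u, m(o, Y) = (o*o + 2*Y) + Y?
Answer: -281/110 ≈ -2.5545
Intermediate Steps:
m(o, Y) = o**2 + 3*Y (m(o, Y) = (o**2 + 2*Y) + Y = o**2 + 3*Y)
K(X, Q) = (16 + 4*X)*(Q + X) (K(X, Q) = (X + (4**2 + 3*X))*(Q + X) = (X + (16 + 3*X))*(Q + X) = (16 + 4*X)*(Q + X))
(K(V(3, 4), -9) - 121)/110 = ((4*(4 - 1*3)**2 + 16*(-9) + 16*(4 - 1*3) + 4*(-9)*(4 - 1*3)) - 121)/110 = ((4*(4 - 3)**2 - 144 + 16*(4 - 3) + 4*(-9)*(4 - 3)) - 121)/110 = ((4*1**2 - 144 + 16*1 + 4*(-9)*1) - 121)/110 = ((4*1 - 144 + 16 - 36) - 121)/110 = ((4 - 144 + 16 - 36) - 121)/110 = (-160 - 121)/110 = (1/110)*(-281) = -281/110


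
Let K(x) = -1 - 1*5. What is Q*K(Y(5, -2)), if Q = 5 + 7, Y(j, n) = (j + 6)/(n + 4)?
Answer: -72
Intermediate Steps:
Y(j, n) = (6 + j)/(4 + n)
K(x) = -6 (K(x) = -1 - 5 = -6)
Q = 12
Q*K(Y(5, -2)) = 12*(-6) = -72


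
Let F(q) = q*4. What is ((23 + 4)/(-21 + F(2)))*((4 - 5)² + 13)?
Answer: -378/13 ≈ -29.077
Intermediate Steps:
F(q) = 4*q
((23 + 4)/(-21 + F(2)))*((4 - 5)² + 13) = ((23 + 4)/(-21 + 4*2))*((4 - 5)² + 13) = (27/(-21 + 8))*((-1)² + 13) = (27/(-13))*(1 + 13) = (27*(-1/13))*14 = -27/13*14 = -378/13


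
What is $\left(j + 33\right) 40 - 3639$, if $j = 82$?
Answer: $961$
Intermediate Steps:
$\left(j + 33\right) 40 - 3639 = \left(82 + 33\right) 40 - 3639 = 115 \cdot 40 - 3639 = 4600 - 3639 = 961$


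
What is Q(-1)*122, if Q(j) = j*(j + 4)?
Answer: -366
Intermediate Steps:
Q(j) = j*(4 + j)
Q(-1)*122 = -(4 - 1)*122 = -1*3*122 = -3*122 = -366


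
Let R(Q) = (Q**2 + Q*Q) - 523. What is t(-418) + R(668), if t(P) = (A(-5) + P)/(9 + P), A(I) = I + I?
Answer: 364797753/409 ≈ 8.9193e+5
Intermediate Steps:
A(I) = 2*I
R(Q) = -523 + 2*Q**2 (R(Q) = (Q**2 + Q**2) - 523 = 2*Q**2 - 523 = -523 + 2*Q**2)
t(P) = (-10 + P)/(9 + P) (t(P) = (2*(-5) + P)/(9 + P) = (-10 + P)/(9 + P))
t(-418) + R(668) = (-10 - 418)/(9 - 418) + (-523 + 2*668**2) = -428/(-409) + (-523 + 2*446224) = -1/409*(-428) + (-523 + 892448) = 428/409 + 891925 = 364797753/409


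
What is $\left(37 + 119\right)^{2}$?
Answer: $24336$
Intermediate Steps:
$\left(37 + 119\right)^{2} = 156^{2} = 24336$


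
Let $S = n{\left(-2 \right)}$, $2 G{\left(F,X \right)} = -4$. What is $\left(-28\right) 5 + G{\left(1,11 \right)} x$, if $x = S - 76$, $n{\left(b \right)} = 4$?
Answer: $4$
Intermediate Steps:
$G{\left(F,X \right)} = -2$ ($G{\left(F,X \right)} = \frac{1}{2} \left(-4\right) = -2$)
$S = 4$
$x = -72$ ($x = 4 - 76 = -72$)
$\left(-28\right) 5 + G{\left(1,11 \right)} x = \left(-28\right) 5 - -144 = -140 + 144 = 4$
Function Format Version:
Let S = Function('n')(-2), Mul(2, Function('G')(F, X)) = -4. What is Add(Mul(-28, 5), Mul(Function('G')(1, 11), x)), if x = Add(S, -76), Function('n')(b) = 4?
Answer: 4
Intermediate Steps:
Function('G')(F, X) = -2 (Function('G')(F, X) = Mul(Rational(1, 2), -4) = -2)
S = 4
x = -72 (x = Add(4, -76) = -72)
Add(Mul(-28, 5), Mul(Function('G')(1, 11), x)) = Add(Mul(-28, 5), Mul(-2, -72)) = Add(-140, 144) = 4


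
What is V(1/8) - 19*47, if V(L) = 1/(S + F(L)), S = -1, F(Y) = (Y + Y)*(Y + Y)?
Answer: -13411/15 ≈ -894.07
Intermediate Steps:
F(Y) = 4*Y² (F(Y) = (2*Y)*(2*Y) = 4*Y²)
V(L) = 1/(-1 + 4*L²)
V(1/8) - 19*47 = 1/(-1 + 4*(1/8)²) - 19*47 = 1/(-1 + 4*(⅛)²) - 893 = 1/(-1 + 4*(1/64)) - 893 = 1/(-1 + 1/16) - 893 = 1/(-15/16) - 893 = -16/15 - 893 = -13411/15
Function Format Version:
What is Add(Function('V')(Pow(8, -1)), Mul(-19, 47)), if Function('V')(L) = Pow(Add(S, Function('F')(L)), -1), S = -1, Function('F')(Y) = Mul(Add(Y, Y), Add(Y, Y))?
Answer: Rational(-13411, 15) ≈ -894.07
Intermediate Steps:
Function('F')(Y) = Mul(4, Pow(Y, 2)) (Function('F')(Y) = Mul(Mul(2, Y), Mul(2, Y)) = Mul(4, Pow(Y, 2)))
Function('V')(L) = Pow(Add(-1, Mul(4, Pow(L, 2))), -1)
Add(Function('V')(Pow(8, -1)), Mul(-19, 47)) = Add(Pow(Add(-1, Mul(4, Pow(Pow(8, -1), 2))), -1), Mul(-19, 47)) = Add(Pow(Add(-1, Mul(4, Pow(Rational(1, 8), 2))), -1), -893) = Add(Pow(Add(-1, Mul(4, Rational(1, 64))), -1), -893) = Add(Pow(Add(-1, Rational(1, 16)), -1), -893) = Add(Pow(Rational(-15, 16), -1), -893) = Add(Rational(-16, 15), -893) = Rational(-13411, 15)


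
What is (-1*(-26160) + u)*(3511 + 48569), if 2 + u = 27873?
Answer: 2813934480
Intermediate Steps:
u = 27871 (u = -2 + 27873 = 27871)
(-1*(-26160) + u)*(3511 + 48569) = (-1*(-26160) + 27871)*(3511 + 48569) = (26160 + 27871)*52080 = 54031*52080 = 2813934480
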